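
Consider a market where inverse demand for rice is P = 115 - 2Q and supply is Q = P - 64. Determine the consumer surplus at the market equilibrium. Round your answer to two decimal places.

Rewriting supply in inverse form: P = 64 + Q.
Setting demand equal to supply, 51 = 3Q, so Q* = 17 and P* = 81.
The demand choke price is 115, so CS = (1/2)(Q*)(115 - P*) = (1/2)(17)(34) = 289.

289.00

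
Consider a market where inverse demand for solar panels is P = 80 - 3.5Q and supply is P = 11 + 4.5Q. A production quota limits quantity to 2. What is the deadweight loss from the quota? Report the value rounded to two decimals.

175.56

Without the quota, 80 - 3.5Q = 11 + 4.5Q gives Q* = 8.625.
At Q = 2 the demand price is 80 - 3.5(2) = 73 and the supply price is 11 + 4.5(2) = 20.
DWL = (1/2)(gap between curves at 2) x (Q* - 2) = (1/2)(53)(6.625) = 175.5625.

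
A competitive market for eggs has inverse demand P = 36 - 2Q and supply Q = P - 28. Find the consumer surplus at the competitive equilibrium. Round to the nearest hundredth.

7.11

Rewriting supply in inverse form: P = 28 + Q.
Set 36 - 2Q = 28 + Q, which gives 8 = 3Q, so Q* = 2.6667 and P* = 36 - 2(2.6667) = 30.6667.
CS is the area between the demand curve and P* from 0 to Q*: (1/2)(2.6667)(5.3333) = 7.1111.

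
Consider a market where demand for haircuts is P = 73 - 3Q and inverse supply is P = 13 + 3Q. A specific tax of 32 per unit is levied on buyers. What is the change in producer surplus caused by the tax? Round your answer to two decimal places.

-117.33

Without the tax, 73 - 3Q = 13 + 3Q so Q* = 10 and P* = 43.
With the tax, buyers' net willingness to pay falls by 32: (73 - 32) - 3Q = 13 + 3Q, so Q_t = 4.6667. Buyers pay P_b = 59; sellers receive P_s = P_b - 32 = 27.
PS falls from (1/2)(10)(30) = 150 to (1/2)(4.6667)(14) = 32.6667, a change of -117.3333.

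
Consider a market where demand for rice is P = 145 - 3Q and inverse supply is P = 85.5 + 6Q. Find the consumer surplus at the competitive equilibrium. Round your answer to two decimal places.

Setting demand equal to supply, 59.5 = 9Q, so Q* = 6.6111 and P* = 125.1667.
Consumer surplus is the triangle under demand above P*: (1/2)(6.6111)(145 - 125.1667) = (1/2)(6.6111)(19.8333) = 65.5602.

65.56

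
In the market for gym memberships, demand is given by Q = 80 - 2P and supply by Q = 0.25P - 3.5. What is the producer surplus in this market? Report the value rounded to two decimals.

Rewriting demand in inverse form: P = 40 - 0.5Q.
Rewriting supply in inverse form: P = 14 + 4Q.
Set 40 - 0.5Q = 14 + 4Q, which gives 26 = 4.5Q, so Q* = 5.7778 and P* = 40 - 0.5(5.7778) = 37.1111.
PS is the area between P* and the supply curve from 0 to Q*: (1/2)(5.7778)(23.1111) = 66.7654.

66.77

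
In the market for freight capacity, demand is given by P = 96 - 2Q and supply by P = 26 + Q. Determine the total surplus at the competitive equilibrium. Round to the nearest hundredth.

816.67

Setting demand equal to supply, 70 = 3Q, so Q* = 23.3333 and P* = 49.3333.
CS = (1/2)(23.3333)(46.6667) = 544.4444 and PS = (1/2)(23.3333)(23.3333) = 272.2222, so total surplus = 816.6667.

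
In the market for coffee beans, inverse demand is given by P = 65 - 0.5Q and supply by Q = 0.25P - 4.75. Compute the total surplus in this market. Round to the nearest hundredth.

235.11

Rewriting supply in inverse form: P = 19 + 4Q.
Set 65 - 0.5Q = 19 + 4Q, which gives 46 = 4.5Q, so Q* = 10.2222 and P* = 65 - 0.5(10.2222) = 59.8889.
CS = (1/2)(10.2222)(5.1111) = 26.1235 and PS = (1/2)(10.2222)(40.8889) = 208.9877, so total surplus = 235.1111.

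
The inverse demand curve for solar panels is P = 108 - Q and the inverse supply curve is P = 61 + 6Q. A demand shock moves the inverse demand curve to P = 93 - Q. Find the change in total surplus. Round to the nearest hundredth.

-84.64

Initial equilibrium: Q_0 = 6.7143, P_0 = 101.2857; CS_0 = (1/2)(6.7143)(6.7143) = 22.5408, PS_0 = (1/2)(6.7143)(40.2857) = 135.2449.
New equilibrium: 93 - Q = 61 + 6Q gives Q_1 = 4.5714, P_1 = 88.4286; CS_1 = 10.449, PS_1 = 62.6939.
Change in total surplus = (10.449 + 62.6939) - (22.5408 + 135.2449) = -84.6429.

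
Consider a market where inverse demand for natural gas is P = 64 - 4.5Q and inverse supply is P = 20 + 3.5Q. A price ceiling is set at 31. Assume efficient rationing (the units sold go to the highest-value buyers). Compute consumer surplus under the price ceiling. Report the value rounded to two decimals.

81.49

Without the control, 64 - 4.5Q = 20 + 3.5Q so Q* = 5.5 and P* = 39.25.
At the ceiling price 31, quantity supplied is (31 - 20)/3.5 = 3.1429; supply is the short side, so Q = 3.1429 trades at P = 31.
The demand price at Q = 3.1429 is 49.8571. CS is the trapezoid between demand and 31 over [0, 3.1429]: (1/2)[(64 - 31) + (49.8571 - 31)](3.1429) = 81.4898.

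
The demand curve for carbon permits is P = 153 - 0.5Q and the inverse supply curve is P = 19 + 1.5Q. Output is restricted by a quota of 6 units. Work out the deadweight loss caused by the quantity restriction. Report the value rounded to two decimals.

3721.00

Unrestricted equilibrium: Q* = (153 - 19)/(0.5 + 1.5) = 67.
At Q = 6 the demand price is 153 - 0.5(6) = 150 and the supply price is 19 + 1.5(6) = 28.
DWL = (1/2)(gap between curves at 6) x (Q* - 6) = (1/2)(122)(61) = 3721.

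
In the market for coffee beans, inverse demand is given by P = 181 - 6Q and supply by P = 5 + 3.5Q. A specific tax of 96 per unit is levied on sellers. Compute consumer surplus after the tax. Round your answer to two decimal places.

212.74

Pre-tax equilibrium: 181 - 6Q = 5 + 3.5Q gives Q* = 18.5263, P* = 69.8421.
With the tax, sellers need 96 more per unit: 181 - 6Q = 5 + 3.5Q + 96, so Q_t = 8.4211. Buyers pay P_b = 130.4737; sellers receive P_s = P_b - 96 = 34.4737.
CS = (1/2)(Q_t)(181 - P_b) = (1/2)(8.4211)(50.5263) = 212.7424.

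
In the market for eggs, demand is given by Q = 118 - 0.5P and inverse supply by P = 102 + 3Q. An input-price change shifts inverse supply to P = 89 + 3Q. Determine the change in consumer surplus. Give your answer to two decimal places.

146.12

Rewriting demand in inverse form: P = 236 - 2Q.
Initial equilibrium: Q_0 = 26.8, P_0 = 182.4; CS_0 = (1/2)(26.8)(53.6) = 718.24, PS_0 = (1/2)(26.8)(80.4) = 1077.36.
New equilibrium: 236 - 2Q = 89 + 3Q gives Q_1 = 29.4, P_1 = 177.2; CS_1 = 864.36, PS_1 = 1296.54.
Change in consumer surplus = 864.36 - 718.24 = 146.12.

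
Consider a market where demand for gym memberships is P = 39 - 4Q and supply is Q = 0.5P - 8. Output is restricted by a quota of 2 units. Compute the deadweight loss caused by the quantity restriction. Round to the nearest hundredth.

Rewriting supply in inverse form: P = 16 + 2Q.
Unrestricted equilibrium: Q* = (39 - 16)/(4 + 2) = 3.8333.
At Q = 2 the demand price is 39 - 4(2) = 31 and the supply price is 16 + 2(2) = 20.
Deadweight loss is the triangle between the curves from 2 to 3.8333: (1/2)(31 - 20)(3.8333 - 2) = 10.0833.

10.08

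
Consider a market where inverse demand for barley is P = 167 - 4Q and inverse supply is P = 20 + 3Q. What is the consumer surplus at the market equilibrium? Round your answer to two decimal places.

882.00

Setting demand equal to supply, 147 = 7Q, so Q* = 21 and P* = 83.
The demand choke price is 167, so CS = (1/2)(Q*)(167 - P*) = (1/2)(21)(84) = 882.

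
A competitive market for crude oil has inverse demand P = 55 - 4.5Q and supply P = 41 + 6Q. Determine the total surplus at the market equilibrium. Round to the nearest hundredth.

9.33

Set 55 - 4.5Q = 41 + 6Q, which gives 14 = 10.5Q, so Q* = 1.3333 and P* = 55 - 4.5(1.3333) = 49.
CS = (1/2)(1.3333)(6) = 4 and PS = (1/2)(1.3333)(8) = 5.3333, so total surplus = 9.3333.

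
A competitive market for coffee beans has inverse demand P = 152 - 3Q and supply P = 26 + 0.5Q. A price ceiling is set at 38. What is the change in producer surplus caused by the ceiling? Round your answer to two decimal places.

Free-market equilibrium: 152 - 3Q = 26 + 0.5Q gives Q* = 36, P* = 44.
At P = 38, sellers supply (38 - 26)/0.5 = 24 while buyers want more, so the quantity traded is 24 at price 38.
PS goes from (1/2)(36)(18) = 324 to 144 (computed as (38 - 26)(24) - (1/2)(0.5)(24)^2), a change of -180.

-180.00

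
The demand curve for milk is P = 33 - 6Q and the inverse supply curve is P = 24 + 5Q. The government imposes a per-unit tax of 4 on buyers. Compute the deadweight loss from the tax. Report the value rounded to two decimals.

0.73

Pre-tax equilibrium: 33 - 6Q = 24 + 5Q gives Q* = 0.8182, P* = 28.0909.
A tax on buyers shifts demand down by 4: (33 - 4) - 6Q = 24 + 5Q, so Q_t = 0.4545. Buyers pay P_b = 30.2727; sellers receive P_s = P_b - 4 = 26.2727.
Deadweight loss is the triangle between the curves from Q_t to Q*: (1/2)(0.8182 - 0.4545)(4) = 0.7273.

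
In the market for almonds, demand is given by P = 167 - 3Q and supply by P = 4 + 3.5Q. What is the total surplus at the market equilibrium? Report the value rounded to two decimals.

Equilibrium: 167 - 3Q = 4 + 3.5Q, so Q* = 25.0769 and P* = 91.7692.
Total surplus is the full triangle between the curves from 0 to Q*: (1/2)(25.0769)(167 - 4) = 2043.7692.

2043.77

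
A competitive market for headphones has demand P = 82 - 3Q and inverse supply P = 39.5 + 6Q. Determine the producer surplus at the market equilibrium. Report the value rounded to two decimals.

66.90

Equilibrium: 82 - 3Q = 39.5 + 6Q, so Q* = 4.7222 and P* = 67.8333.
Producer surplus is the triangle above supply below P*: (1/2)(4.7222)(67.8333 - 39.5) = (1/2)(4.7222)(28.3333) = 66.8981.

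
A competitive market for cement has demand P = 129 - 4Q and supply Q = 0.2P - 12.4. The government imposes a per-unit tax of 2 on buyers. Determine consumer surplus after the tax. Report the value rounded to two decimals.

104.32

Rewriting supply in inverse form: P = 62 + 5Q.
Pre-tax equilibrium: 129 - 4Q = 62 + 5Q gives Q* = 7.4444, P* = 99.2222.
A tax on buyers shifts demand down by 2: (129 - 2) - 4Q = 62 + 5Q, so Q_t = 7.2222. Buyers pay P_b = 100.1111; sellers receive P_s = P_b - 2 = 98.1111.
CS = (1/2)(Q_t)(129 - P_b) = (1/2)(7.2222)(28.8889) = 104.321.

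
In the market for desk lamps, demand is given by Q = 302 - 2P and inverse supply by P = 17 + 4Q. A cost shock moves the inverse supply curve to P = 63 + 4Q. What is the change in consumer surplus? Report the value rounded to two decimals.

Rewriting demand in inverse form: P = 151 - 0.5Q.
Initial equilibrium: Q_0 = 29.7778, P_0 = 136.1111; CS_0 = (1/2)(29.7778)(14.8889) = 221.679, PS_0 = (1/2)(29.7778)(119.1111) = 1773.4321.
New equilibrium: 151 - 0.5Q = 63 + 4Q gives Q_1 = 19.5556, P_1 = 141.2222; CS_1 = 95.6049, PS_1 = 764.8395.
Change in consumer surplus = 95.6049 - 221.679 = -126.0741.

-126.07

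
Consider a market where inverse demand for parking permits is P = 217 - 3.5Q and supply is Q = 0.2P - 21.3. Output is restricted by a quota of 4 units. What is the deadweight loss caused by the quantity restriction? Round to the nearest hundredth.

Rewriting supply in inverse form: P = 106.5 + 5Q.
Unrestricted equilibrium: Q* = (217 - 106.5)/(3.5 + 5) = 13.
At Q = 4 the demand price is 217 - 3.5(4) = 203 and the supply price is 106.5 + 5(4) = 126.5.
DWL = (1/2)(gap between curves at 4) x (Q* - 4) = (1/2)(76.5)(9) = 344.25.

344.25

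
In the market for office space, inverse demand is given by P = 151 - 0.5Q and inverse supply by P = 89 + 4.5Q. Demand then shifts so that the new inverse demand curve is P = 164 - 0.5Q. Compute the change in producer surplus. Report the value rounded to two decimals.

160.29

Initial equilibrium: Q_0 = 12.4, P_0 = 144.8; CS_0 = (1/2)(12.4)(6.2) = 38.44, PS_0 = (1/2)(12.4)(55.8) = 345.96.
New equilibrium: 164 - 0.5Q = 89 + 4.5Q gives Q_1 = 15, P_1 = 156.5; CS_1 = 56.25, PS_1 = 506.25.
Change in producer surplus = 506.25 - 345.96 = 160.29.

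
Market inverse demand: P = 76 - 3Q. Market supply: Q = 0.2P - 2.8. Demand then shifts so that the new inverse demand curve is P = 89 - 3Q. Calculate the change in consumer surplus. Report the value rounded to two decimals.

41.74

Rewriting supply in inverse form: P = 14 + 5Q.
Initial equilibrium: Q_0 = 7.75, P_0 = 52.75; CS_0 = (1/2)(7.75)(23.25) = 90.0938, PS_0 = (1/2)(7.75)(38.75) = 150.1562.
New equilibrium: 89 - 3Q = 14 + 5Q gives Q_1 = 9.375, P_1 = 60.875; CS_1 = 131.8359, PS_1 = 219.7266.
Change in consumer surplus = 131.8359 - 90.0938 = 41.7422.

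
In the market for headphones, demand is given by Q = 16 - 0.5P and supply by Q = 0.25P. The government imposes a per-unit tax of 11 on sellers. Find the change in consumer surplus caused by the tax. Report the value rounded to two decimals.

Rewriting demand in inverse form: P = 32 - 2Q.
Rewriting supply in inverse form: P = 4Q.
Pre-tax equilibrium: 32 - 2Q = 4Q gives Q* = 5.3333, P* = 21.3333.
A tax on sellers shifts supply up by 11: 32 - 2Q = 4Q + 11, so Q_t = 3.5. Buyers pay P_b = 25; sellers receive P_s = P_b - 11 = 14.
CS falls from (1/2)(5.3333)(10.6667) = 28.4444 to (1/2)(3.5)(7) = 12.25, a change of -16.1944.

-16.19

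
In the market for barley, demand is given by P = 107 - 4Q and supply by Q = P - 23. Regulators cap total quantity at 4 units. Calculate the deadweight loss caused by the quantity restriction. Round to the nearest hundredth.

409.60

Rewriting supply in inverse form: P = 23 + Q.
Unrestricted equilibrium: Q* = (107 - 23)/(4 + 1) = 16.8.
At Q = 4 the demand price is 107 - 4(4) = 91 and the supply price is 23 + (4) = 27.
DWL = (1/2)(gap between curves at 4) x (Q* - 4) = (1/2)(64)(12.8) = 409.6.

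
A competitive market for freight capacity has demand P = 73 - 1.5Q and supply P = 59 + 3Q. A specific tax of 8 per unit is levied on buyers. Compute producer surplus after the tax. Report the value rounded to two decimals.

Pre-tax equilibrium: 73 - 1.5Q = 59 + 3Q gives Q* = 3.1111, P* = 68.3333.
With the tax, buyers' net willingness to pay falls by 8: (73 - 8) - 1.5Q = 59 + 3Q, so Q_t = 1.3333. Buyers pay P_b = 71; sellers receive P_s = P_b - 8 = 63.
PS = (1/2)(Q_t)(P_s - 59) = (1/2)(1.3333)(4) = 2.6667.

2.67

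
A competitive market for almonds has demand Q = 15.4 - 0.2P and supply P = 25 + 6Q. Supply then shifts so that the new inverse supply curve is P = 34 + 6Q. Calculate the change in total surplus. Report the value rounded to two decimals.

-38.86

Rewriting demand in inverse form: P = 77 - 5Q.
Initial equilibrium: Q_0 = 4.7273, P_0 = 53.3636; CS_0 = (1/2)(4.7273)(23.6364) = 55.8678, PS_0 = (1/2)(4.7273)(28.3636) = 67.0413.
New equilibrium: 77 - 5Q = 34 + 6Q gives Q_1 = 3.9091, P_1 = 57.4545; CS_1 = 38.2025, PS_1 = 45.843.
Change in total surplus = (38.2025 + 45.843) - (55.8678 + 67.0413) = -38.8636.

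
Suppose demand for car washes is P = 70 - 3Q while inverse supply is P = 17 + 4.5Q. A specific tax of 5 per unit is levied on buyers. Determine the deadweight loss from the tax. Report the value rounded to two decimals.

1.67

Without the tax, 70 - 3Q = 17 + 4.5Q so Q* = 7.0667 and P* = 48.8.
A tax on buyers shifts demand down by 5: (70 - 5) - 3Q = 17 + 4.5Q, so Q_t = 6.4. Buyers pay P_b = 50.8; sellers receive P_s = P_b - 5 = 45.8.
The welfare triangle lost has base Q* - Q_t = 0.6667 and height t = 5, so DWL = (1/2)(0.6667)(5) = 1.6667.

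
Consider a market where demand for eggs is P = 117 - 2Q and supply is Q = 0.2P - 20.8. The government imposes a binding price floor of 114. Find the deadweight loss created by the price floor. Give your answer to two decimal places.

Rewriting supply in inverse form: P = 104 + 5Q.
Free-market equilibrium: 117 - 2Q = 104 + 5Q gives Q* = 1.8571, P* = 113.2857.
At P = 114, buyers demand (117 - 114)/2 = 1.5 while sellers would supply more, so the quantity traded is 1.5 at price 114.
The lost-trades triangle has base Q* - 1.5 = 0.3571 and height equal to the gap between the curves at Q = 1.5, which is 114 - 111.5 = 2.5. DWL = (1/2)(0.3571)(2.5) = 0.4464.

0.45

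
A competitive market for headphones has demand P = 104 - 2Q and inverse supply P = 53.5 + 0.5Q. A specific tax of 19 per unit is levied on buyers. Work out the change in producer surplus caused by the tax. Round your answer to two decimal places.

Pre-tax equilibrium: 104 - 2Q = 53.5 + 0.5Q gives Q* = 20.2, P* = 63.6.
A tax on buyers shifts demand down by 19: (104 - 19) - 2Q = 53.5 + 0.5Q, so Q_t = 12.6. Buyers pay P_b = 78.8; sellers receive P_s = P_b - 19 = 59.8.
PS falls from (1/2)(20.2)(10.1) = 102.01 to (1/2)(12.6)(6.3) = 39.69, a change of -62.32.

-62.32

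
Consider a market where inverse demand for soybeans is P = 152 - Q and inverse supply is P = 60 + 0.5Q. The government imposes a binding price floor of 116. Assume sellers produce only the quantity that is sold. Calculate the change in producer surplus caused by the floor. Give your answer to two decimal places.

Without the control, 152 - Q = 60 + 0.5Q so Q* = 61.3333 and P* = 90.6667.
At the floor price 116, quantity demanded is (152 - 116)/1 = 36; demand is the short side, so Q = 36 trades at P = 116.
PS goes from (1/2)(61.3333)(30.6667) = 940.4444 to 1692 (computed as (116 - 60)(36) - (1/2)(0.5)(36)^2), a change of 751.5556.

751.56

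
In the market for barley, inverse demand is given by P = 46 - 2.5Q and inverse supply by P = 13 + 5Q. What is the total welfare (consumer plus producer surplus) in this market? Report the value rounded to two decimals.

72.60

Set 46 - 2.5Q = 13 + 5Q, which gives 33 = 7.5Q, so Q* = 4.4 and P* = 46 - 2.5(4.4) = 35.
Total surplus is the full triangle between the curves from 0 to Q*: (1/2)(4.4)(46 - 13) = 72.6.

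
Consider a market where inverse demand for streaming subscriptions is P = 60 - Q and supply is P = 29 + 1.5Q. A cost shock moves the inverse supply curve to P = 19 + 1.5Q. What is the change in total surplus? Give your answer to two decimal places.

144.00

Initial equilibrium: Q_0 = 12.4, P_0 = 47.6; CS_0 = (1/2)(12.4)(12.4) = 76.88, PS_0 = (1/2)(12.4)(18.6) = 115.32.
New equilibrium: 60 - Q = 19 + 1.5Q gives Q_1 = 16.4, P_1 = 43.6; CS_1 = 134.48, PS_1 = 201.72.
Change in total surplus = (134.48 + 201.72) - (76.88 + 115.32) = 144.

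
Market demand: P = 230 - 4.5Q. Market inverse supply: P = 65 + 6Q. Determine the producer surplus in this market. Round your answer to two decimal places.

740.82

Set 230 - 4.5Q = 65 + 6Q, which gives 165 = 10.5Q, so Q* = 15.7143 and P* = 230 - 4.5(15.7143) = 159.2857.
PS is the area between P* and the supply curve from 0 to Q*: (1/2)(15.7143)(94.2857) = 740.8163.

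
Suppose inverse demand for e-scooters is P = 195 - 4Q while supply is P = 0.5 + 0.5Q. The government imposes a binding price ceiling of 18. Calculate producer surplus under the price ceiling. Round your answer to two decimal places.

Without the control, 195 - 4Q = 0.5 + 0.5Q so Q* = 43.2222 and P* = 22.1111.
At P = 18, sellers supply (18 - 0.5)/0.5 = 35 while buyers want more, so the quantity traded is 35 at price 18.
PS is the triangle above supply below 18: (1/2)(35)(18 - 0.5) = 306.25.

306.25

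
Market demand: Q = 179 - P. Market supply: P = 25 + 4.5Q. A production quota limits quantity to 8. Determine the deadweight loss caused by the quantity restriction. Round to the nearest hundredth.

1100.00

Rewriting demand in inverse form: P = 179 - Q.
Without the quota, 179 - Q = 25 + 4.5Q gives Q* = 28.
At Q = 8 the demand price is 179 - (8) = 171 and the supply price is 25 + 4.5(8) = 61.
DWL = (1/2)(gap between curves at 8) x (Q* - 8) = (1/2)(110)(20) = 1100.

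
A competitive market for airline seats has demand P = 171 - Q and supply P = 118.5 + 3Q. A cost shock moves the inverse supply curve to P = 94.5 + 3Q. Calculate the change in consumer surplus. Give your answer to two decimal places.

Initial equilibrium: Q_0 = 13.125, P_0 = 157.875; CS_0 = (1/2)(13.125)(13.125) = 86.1328, PS_0 = (1/2)(13.125)(39.375) = 258.3984.
New equilibrium: 171 - Q = 94.5 + 3Q gives Q_1 = 19.125, P_1 = 151.875; CS_1 = 182.8828, PS_1 = 548.6484.
Change in consumer surplus = 182.8828 - 86.1328 = 96.75.

96.75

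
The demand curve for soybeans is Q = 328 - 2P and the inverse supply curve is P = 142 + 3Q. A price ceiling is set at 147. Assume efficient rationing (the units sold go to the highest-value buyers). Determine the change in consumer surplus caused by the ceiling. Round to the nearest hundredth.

Rewriting demand in inverse form: P = 164 - 0.5Q.
Free-market equilibrium: 164 - 0.5Q = 142 + 3Q gives Q* = 6.2857, P* = 160.8571.
At the ceiling price 147, quantity supplied is (147 - 142)/3 = 1.6667; supply is the short side, so Q = 1.6667 trades at P = 147.
CS goes from (1/2)(6.2857)(3.1429) = 9.8776 to 27.6389 (computed as (164 - 147)(1.6667) - (1/2)(0.5)(1.6667)^2), a change of 17.7613.

17.76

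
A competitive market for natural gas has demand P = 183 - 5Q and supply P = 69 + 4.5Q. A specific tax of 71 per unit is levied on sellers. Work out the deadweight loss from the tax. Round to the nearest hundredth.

265.32

Without the tax, 183 - 5Q = 69 + 4.5Q so Q* = 12 and P* = 123.
A tax on sellers shifts supply up by 71: 183 - 5Q = 69 + 4.5Q + 71, so Q_t = 4.5263. Buyers pay P_b = 160.3684; sellers receive P_s = P_b - 71 = 89.3684.
Deadweight loss is the triangle between the curves from Q_t to Q*: (1/2)(12 - 4.5263)(71) = 265.3158.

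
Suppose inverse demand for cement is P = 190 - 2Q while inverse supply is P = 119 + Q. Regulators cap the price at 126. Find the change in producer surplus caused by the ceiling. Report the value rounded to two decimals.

Without the control, 190 - 2Q = 119 + Q so Q* = 23.6667 and P* = 142.6667.
At P = 126, sellers supply (126 - 119)/1 = 7 while buyers want more, so the quantity traded is 7 at price 126.
PS goes from (1/2)(23.6667)(23.6667) = 280.0556 to 24.5 (computed as (126 - 119)(7) - (1/2)(1)(7)^2), a change of -255.5556.

-255.56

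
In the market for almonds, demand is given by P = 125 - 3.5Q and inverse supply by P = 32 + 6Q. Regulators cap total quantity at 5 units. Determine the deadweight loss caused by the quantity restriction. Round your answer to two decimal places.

108.96

Unrestricted equilibrium: Q* = (125 - 32)/(3.5 + 6) = 9.7895.
At Q = 5 the demand price is 125 - 3.5(5) = 107.5 and the supply price is 32 + 6(5) = 62.
Deadweight loss is the triangle between the curves from 5 to 9.7895: (1/2)(107.5 - 62)(9.7895 - 5) = 108.9605.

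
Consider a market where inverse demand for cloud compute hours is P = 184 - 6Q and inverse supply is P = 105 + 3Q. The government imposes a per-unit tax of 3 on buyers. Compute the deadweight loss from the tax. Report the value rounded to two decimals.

0.50

Without the tax, 184 - 6Q = 105 + 3Q so Q* = 8.7778 and P* = 131.3333.
With the tax, buyers' net willingness to pay falls by 3: (184 - 3) - 6Q = 105 + 3Q, so Q_t = 8.4444. Buyers pay P_b = 133.3333; sellers receive P_s = P_b - 3 = 130.3333.
The welfare triangle lost has base Q* - Q_t = 0.3333 and height t = 3, so DWL = (1/2)(0.3333)(3) = 0.5.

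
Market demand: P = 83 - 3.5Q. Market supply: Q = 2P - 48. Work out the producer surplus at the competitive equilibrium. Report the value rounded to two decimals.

Rewriting supply in inverse form: P = 24 + 0.5Q.
Set 83 - 3.5Q = 24 + 0.5Q, which gives 59 = 4Q, so Q* = 14.75 and P* = 83 - 3.5(14.75) = 31.375.
PS is the area between P* and the supply curve from 0 to Q*: (1/2)(14.75)(7.375) = 54.3906.

54.39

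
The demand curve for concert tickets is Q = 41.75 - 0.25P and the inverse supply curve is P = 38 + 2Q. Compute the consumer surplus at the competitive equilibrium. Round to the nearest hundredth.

Rewriting demand in inverse form: P = 167 - 4Q.
Setting demand equal to supply, 129 = 6Q, so Q* = 21.5 and P* = 81.
Consumer surplus is the triangle under demand above P*: (1/2)(21.5)(167 - 81) = (1/2)(21.5)(86) = 924.5.

924.50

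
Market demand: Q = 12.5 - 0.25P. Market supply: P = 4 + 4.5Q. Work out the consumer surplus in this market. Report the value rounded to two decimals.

58.57

Rewriting demand in inverse form: P = 50 - 4Q.
Setting demand equal to supply, 46 = 8.5Q, so Q* = 5.4118 and P* = 28.3529.
The demand choke price is 50, so CS = (1/2)(Q*)(50 - P*) = (1/2)(5.4118)(21.6471) = 58.5744.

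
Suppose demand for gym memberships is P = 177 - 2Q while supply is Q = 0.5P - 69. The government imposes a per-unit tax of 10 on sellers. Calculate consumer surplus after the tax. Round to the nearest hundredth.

52.56

Rewriting supply in inverse form: P = 138 + 2Q.
Pre-tax equilibrium: 177 - 2Q = 138 + 2Q gives Q* = 9.75, P* = 157.5.
With the tax, sellers need 10 more per unit: 177 - 2Q = 138 + 2Q + 10, so Q_t = 7.25. Buyers pay P_b = 162.5; sellers receive P_s = P_b - 10 = 152.5.
CS = (1/2)(Q_t)(177 - P_b) = (1/2)(7.25)(14.5) = 52.5625.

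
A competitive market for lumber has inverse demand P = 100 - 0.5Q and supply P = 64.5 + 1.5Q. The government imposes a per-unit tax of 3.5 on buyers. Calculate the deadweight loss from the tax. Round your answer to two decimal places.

3.06

Without the tax, 100 - 0.5Q = 64.5 + 1.5Q so Q* = 17.75 and P* = 91.125.
A tax on buyers shifts demand down by 3.5: (100 - 3.5) - 0.5Q = 64.5 + 1.5Q, so Q_t = 16. Buyers pay P_b = 92; sellers receive P_s = P_b - 3.5 = 88.5.
The welfare triangle lost has base Q* - Q_t = 1.75 and height t = 3.5, so DWL = (1/2)(1.75)(3.5) = 3.0625.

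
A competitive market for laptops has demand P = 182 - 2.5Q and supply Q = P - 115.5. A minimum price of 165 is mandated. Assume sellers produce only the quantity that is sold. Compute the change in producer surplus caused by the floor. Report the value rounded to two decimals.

132.98

Rewriting supply in inverse form: P = 115.5 + Q.
Without the control, 182 - 2.5Q = 115.5 + Q so Q* = 19 and P* = 134.5.
At P = 165, buyers demand (182 - 165)/2.5 = 6.8 while sellers would supply more, so the quantity traded is 6.8 at price 165.
PS goes from (1/2)(19)(19) = 180.5 to 313.48 (computed as (165 - 115.5)(6.8) - (1/2)(1)(6.8)^2), a change of 132.98.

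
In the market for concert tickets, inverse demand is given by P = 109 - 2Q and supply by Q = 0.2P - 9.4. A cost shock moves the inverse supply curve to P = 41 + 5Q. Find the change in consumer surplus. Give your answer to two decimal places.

Rewriting supply in inverse form: P = 47 + 5Q.
Initial equilibrium: Q_0 = 8.8571, P_0 = 91.2857; CS_0 = (1/2)(8.8571)(17.7143) = 78.449, PS_0 = (1/2)(8.8571)(44.2857) = 196.1224.
New equilibrium: 109 - 2Q = 41 + 5Q gives Q_1 = 9.7143, P_1 = 89.5714; CS_1 = 94.3673, PS_1 = 235.9184.
Change in consumer surplus = 94.3673 - 78.449 = 15.9184.

15.92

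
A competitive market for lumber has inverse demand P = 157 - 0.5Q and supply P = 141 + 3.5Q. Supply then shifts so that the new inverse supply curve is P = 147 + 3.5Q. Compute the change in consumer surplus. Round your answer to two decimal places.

Initial equilibrium: Q_0 = 4, P_0 = 155; CS_0 = (1/2)(4)(2) = 4, PS_0 = (1/2)(4)(14) = 28.
New equilibrium: 157 - 0.5Q = 147 + 3.5Q gives Q_1 = 2.5, P_1 = 155.75; CS_1 = 1.5625, PS_1 = 10.9375.
Change in consumer surplus = 1.5625 - 4 = -2.4375.

-2.44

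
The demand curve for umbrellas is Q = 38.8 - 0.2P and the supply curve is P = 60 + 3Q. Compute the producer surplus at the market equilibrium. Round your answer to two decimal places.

Rewriting demand in inverse form: P = 194 - 5Q.
Set 194 - 5Q = 60 + 3Q, which gives 134 = 8Q, so Q* = 16.75 and P* = 194 - 5(16.75) = 110.25.
PS is the area between P* and the supply curve from 0 to Q*: (1/2)(16.75)(50.25) = 420.8438.

420.84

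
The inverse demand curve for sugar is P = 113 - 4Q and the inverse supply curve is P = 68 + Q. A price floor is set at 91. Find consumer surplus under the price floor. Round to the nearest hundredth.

Free-market equilibrium: 113 - 4Q = 68 + Q gives Q* = 9, P* = 77.
At P = 91, buyers demand (113 - 91)/4 = 5.5 while sellers would supply more, so the quantity traded is 5.5 at price 91.
CS is the triangle under demand above 91: (1/2)(5.5)(113 - 91) = 60.5.

60.50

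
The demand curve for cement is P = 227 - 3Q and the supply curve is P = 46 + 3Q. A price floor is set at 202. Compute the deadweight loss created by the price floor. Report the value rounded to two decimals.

1430.08

Free-market equilibrium: 227 - 3Q = 46 + 3Q gives Q* = 30.1667, P* = 136.5.
At the floor price 202, quantity demanded is (227 - 202)/3 = 8.3333; demand is the short side, so Q = 8.3333 trades at P = 202.
At Q = 8.3333 the demand price is 202 and the supply price is 71. Deadweight loss is the triangle between the curves from 8.3333 to 30.1667: (1/2)(202 - 71)(30.1667 - 8.3333) = 1430.0833.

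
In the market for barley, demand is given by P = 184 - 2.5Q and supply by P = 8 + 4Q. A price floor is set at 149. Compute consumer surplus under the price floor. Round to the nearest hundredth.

245.00

Without the control, 184 - 2.5Q = 8 + 4Q so Q* = 27.0769 and P* = 116.3077.
At the floor price 149, quantity demanded is (184 - 149)/2.5 = 14; demand is the short side, so Q = 14 trades at P = 149.
CS is the triangle under demand above 149: (1/2)(14)(184 - 149) = 245.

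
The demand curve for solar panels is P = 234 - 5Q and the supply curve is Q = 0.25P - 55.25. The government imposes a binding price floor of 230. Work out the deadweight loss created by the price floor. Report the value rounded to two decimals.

1.87

Rewriting supply in inverse form: P = 221 + 4Q.
Free-market equilibrium: 234 - 5Q = 221 + 4Q gives Q* = 1.4444, P* = 226.7778.
At the floor price 230, quantity demanded is (234 - 230)/5 = 0.8; demand is the short side, so Q = 0.8 trades at P = 230.
At Q = 0.8 the demand price is 230 and the supply price is 224.2. Deadweight loss is the triangle between the curves from 0.8 to 1.4444: (1/2)(230 - 224.2)(1.4444 - 0.8) = 1.8689.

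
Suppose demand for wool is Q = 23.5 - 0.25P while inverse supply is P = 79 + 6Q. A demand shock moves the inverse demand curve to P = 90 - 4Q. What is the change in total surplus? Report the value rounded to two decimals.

-5.20

Rewriting demand in inverse form: P = 94 - 4Q.
Initial equilibrium: Q_0 = 1.5, P_0 = 88; CS_0 = (1/2)(1.5)(6) = 4.5, PS_0 = (1/2)(1.5)(9) = 6.75.
New equilibrium: 90 - 4Q = 79 + 6Q gives Q_1 = 1.1, P_1 = 85.6; CS_1 = 2.42, PS_1 = 3.63.
Change in total surplus = (2.42 + 3.63) - (4.5 + 6.75) = -5.2.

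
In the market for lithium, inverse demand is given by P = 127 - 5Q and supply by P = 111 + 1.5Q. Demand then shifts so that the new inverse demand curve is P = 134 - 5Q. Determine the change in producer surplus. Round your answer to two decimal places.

4.85

Initial equilibrium: Q_0 = 2.4615, P_0 = 114.6923; CS_0 = (1/2)(2.4615)(12.3077) = 15.1479, PS_0 = (1/2)(2.4615)(3.6923) = 4.5444.
New equilibrium: 134 - 5Q = 111 + 1.5Q gives Q_1 = 3.5385, P_1 = 116.3077; CS_1 = 31.3018, PS_1 = 9.3905.
Change in producer surplus = 9.3905 - 4.5444 = 4.8462.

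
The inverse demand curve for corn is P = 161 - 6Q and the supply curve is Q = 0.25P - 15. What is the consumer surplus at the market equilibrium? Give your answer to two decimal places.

306.03

Rewriting supply in inverse form: P = 60 + 4Q.
Setting demand equal to supply, 101 = 10Q, so Q* = 10.1 and P* = 100.4.
CS is the area between the demand curve and P* from 0 to Q*: (1/2)(10.1)(60.6) = 306.03.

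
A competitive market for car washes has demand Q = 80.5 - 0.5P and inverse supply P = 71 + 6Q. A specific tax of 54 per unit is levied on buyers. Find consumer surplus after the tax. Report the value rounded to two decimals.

20.25

Rewriting demand in inverse form: P = 161 - 2Q.
Without the tax, 161 - 2Q = 71 + 6Q so Q* = 11.25 and P* = 138.5.
A tax on buyers shifts demand down by 54: (161 - 54) - 2Q = 71 + 6Q, so Q_t = 4.5. Buyers pay P_b = 152; sellers receive P_s = P_b - 54 = 98.
Consumer surplus is the triangle under demand above P_b: (1/2)(4.5)(161 - 152) = 20.25.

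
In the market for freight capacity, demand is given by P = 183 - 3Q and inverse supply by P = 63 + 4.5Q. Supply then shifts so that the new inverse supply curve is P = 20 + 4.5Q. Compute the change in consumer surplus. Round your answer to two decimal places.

Initial equilibrium: Q_0 = 16, P_0 = 135; CS_0 = (1/2)(16)(48) = 384, PS_0 = (1/2)(16)(72) = 576.
New equilibrium: 183 - 3Q = 20 + 4.5Q gives Q_1 = 21.7333, P_1 = 117.8; CS_1 = 708.5067, PS_1 = 1062.76.
Change in consumer surplus = 708.5067 - 384 = 324.5067.

324.51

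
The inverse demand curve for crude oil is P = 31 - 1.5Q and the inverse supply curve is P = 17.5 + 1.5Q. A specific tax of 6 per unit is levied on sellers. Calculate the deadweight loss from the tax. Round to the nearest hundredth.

6.00

Without the tax, 31 - 1.5Q = 17.5 + 1.5Q so Q* = 4.5 and P* = 24.25.
A tax on sellers shifts supply up by 6: 31 - 1.5Q = 17.5 + 1.5Q + 6, so Q_t = 2.5. Buyers pay P_b = 27.25; sellers receive P_s = P_b - 6 = 21.25.
The welfare triangle lost has base Q* - Q_t = 2 and height t = 6, so DWL = (1/2)(2)(6) = 6.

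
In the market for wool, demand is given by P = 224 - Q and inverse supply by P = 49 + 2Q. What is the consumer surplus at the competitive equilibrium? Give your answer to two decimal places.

Setting demand equal to supply, 175 = 3Q, so Q* = 58.3333 and P* = 165.6667.
The demand choke price is 224, so CS = (1/2)(Q*)(224 - P*) = (1/2)(58.3333)(58.3333) = 1701.3889.

1701.39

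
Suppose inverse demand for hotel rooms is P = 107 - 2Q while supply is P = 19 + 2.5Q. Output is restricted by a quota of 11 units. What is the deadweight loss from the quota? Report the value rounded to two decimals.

Unrestricted equilibrium: Q* = (107 - 19)/(2 + 2.5) = 19.5556.
At Q = 11 the demand price is 107 - 2(11) = 85 and the supply price is 19 + 2.5(11) = 46.5.
DWL = (1/2)(gap between curves at 11) x (Q* - 11) = (1/2)(38.5)(8.5556) = 164.6944.

164.69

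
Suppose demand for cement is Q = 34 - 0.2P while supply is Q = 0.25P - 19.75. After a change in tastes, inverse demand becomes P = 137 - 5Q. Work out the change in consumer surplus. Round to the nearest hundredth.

-151.76

Rewriting demand in inverse form: P = 170 - 5Q.
Rewriting supply in inverse form: P = 79 + 4Q.
Initial equilibrium: Q_0 = 10.1111, P_0 = 119.4444; CS_0 = (1/2)(10.1111)(50.5556) = 255.5864, PS_0 = (1/2)(10.1111)(40.4444) = 204.4691.
New equilibrium: 137 - 5Q = 79 + 4Q gives Q_1 = 6.4444, P_1 = 104.7778; CS_1 = 103.8272, PS_1 = 83.0617.
Change in consumer surplus = 103.8272 - 255.5864 = -151.7593.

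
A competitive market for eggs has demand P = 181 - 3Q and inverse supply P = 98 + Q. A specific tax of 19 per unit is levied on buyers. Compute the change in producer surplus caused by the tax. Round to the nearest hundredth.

-87.28

Pre-tax equilibrium: 181 - 3Q = 98 + Q gives Q* = 20.75, P* = 118.75.
A tax on buyers shifts demand down by 19: (181 - 19) - 3Q = 98 + Q, so Q_t = 16. Buyers pay P_b = 133; sellers receive P_s = P_b - 19 = 114.
PS falls from (1/2)(20.75)(20.75) = 215.2812 to (1/2)(16)(16) = 128, a change of -87.2812.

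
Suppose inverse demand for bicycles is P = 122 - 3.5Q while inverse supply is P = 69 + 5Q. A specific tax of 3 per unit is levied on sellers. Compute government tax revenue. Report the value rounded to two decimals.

Without the tax, 122 - 3.5Q = 69 + 5Q so Q* = 6.2353 and P* = 100.1765.
A tax on sellers shifts supply up by 3: 122 - 3.5Q = 69 + 5Q + 3, so Q_t = 5.8824. Buyers pay P_b = 101.4118; sellers receive P_s = P_b - 3 = 98.4118.
Revenue is the tax times quantity traded: 3 x 5.8824 = 17.6471.

17.65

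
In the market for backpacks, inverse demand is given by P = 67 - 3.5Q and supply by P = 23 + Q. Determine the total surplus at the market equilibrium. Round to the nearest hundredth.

Equilibrium: 67 - 3.5Q = 23 + Q, so Q* = 9.7778 and P* = 32.7778.
Total surplus is the full triangle between the curves from 0 to Q*: (1/2)(9.7778)(67 - 23) = 215.1111.

215.11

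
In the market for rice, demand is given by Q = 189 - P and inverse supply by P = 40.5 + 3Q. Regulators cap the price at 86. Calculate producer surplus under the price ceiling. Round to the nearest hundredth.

Rewriting demand in inverse form: P = 189 - Q.
Free-market equilibrium: 189 - Q = 40.5 + 3Q gives Q* = 37.125, P* = 151.875.
At P = 86, sellers supply (86 - 40.5)/3 = 15.1667 while buyers want more, so the quantity traded is 15.1667 at price 86.
PS is the triangle above supply below 86: (1/2)(15.1667)(86 - 40.5) = 345.0417.

345.04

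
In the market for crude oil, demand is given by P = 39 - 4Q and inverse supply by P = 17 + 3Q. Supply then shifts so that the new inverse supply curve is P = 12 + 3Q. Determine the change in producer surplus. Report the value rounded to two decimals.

Initial equilibrium: Q_0 = 3.1429, P_0 = 26.4286; CS_0 = (1/2)(3.1429)(12.5714) = 19.7551, PS_0 = (1/2)(3.1429)(9.4286) = 14.8163.
New equilibrium: 39 - 4Q = 12 + 3Q gives Q_1 = 3.8571, P_1 = 23.5714; CS_1 = 29.7551, PS_1 = 22.3163.
Change in producer surplus = 22.3163 - 14.8163 = 7.5.

7.50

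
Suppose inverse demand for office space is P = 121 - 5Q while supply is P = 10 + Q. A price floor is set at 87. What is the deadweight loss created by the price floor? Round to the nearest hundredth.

410.67

Free-market equilibrium: 121 - 5Q = 10 + Q gives Q* = 18.5, P* = 28.5.
At P = 87, buyers demand (121 - 87)/5 = 6.8 while sellers would supply more, so the quantity traded is 6.8 at price 87.
The lost-trades triangle has base Q* - 6.8 = 11.7 and height equal to the gap between the curves at Q = 6.8, which is 87 - 16.8 = 70.2. DWL = (1/2)(11.7)(70.2) = 410.67.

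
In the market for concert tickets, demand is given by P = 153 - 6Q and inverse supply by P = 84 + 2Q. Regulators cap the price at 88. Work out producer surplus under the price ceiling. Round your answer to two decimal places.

4.00

Free-market equilibrium: 153 - 6Q = 84 + 2Q gives Q* = 8.625, P* = 101.25.
At the ceiling price 88, quantity supplied is (88 - 84)/2 = 2; supply is the short side, so Q = 2 trades at P = 88.
PS is the triangle above supply below 88: (1/2)(2)(88 - 84) = 4.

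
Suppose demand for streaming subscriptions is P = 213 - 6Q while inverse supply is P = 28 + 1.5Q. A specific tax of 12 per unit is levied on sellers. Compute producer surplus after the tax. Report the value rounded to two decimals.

399.05

Pre-tax equilibrium: 213 - 6Q = 28 + 1.5Q gives Q* = 24.6667, P* = 65.
A tax on sellers shifts supply up by 12: 213 - 6Q = 28 + 1.5Q + 12, so Q_t = 23.0667. Buyers pay P_b = 74.6; sellers receive P_s = P_b - 12 = 62.6.
PS = (1/2)(Q_t)(P_s - 28) = (1/2)(23.0667)(34.6) = 399.0533.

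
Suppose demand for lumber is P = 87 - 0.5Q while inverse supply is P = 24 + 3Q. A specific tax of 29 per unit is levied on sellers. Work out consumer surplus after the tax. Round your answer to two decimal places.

Pre-tax equilibrium: 87 - 0.5Q = 24 + 3Q gives Q* = 18, P* = 78.
With the tax, sellers need 29 more per unit: 87 - 0.5Q = 24 + 3Q + 29, so Q_t = 9.7143. Buyers pay P_b = 82.1429; sellers receive P_s = P_b - 29 = 53.1429.
Consumer surplus is the triangle under demand above P_b: (1/2)(9.7143)(87 - 82.1429) = 23.5918.

23.59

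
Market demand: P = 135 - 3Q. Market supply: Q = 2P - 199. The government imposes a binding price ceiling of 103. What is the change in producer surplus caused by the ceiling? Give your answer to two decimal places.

-13.47

Rewriting supply in inverse form: P = 99.5 + 0.5Q.
Free-market equilibrium: 135 - 3Q = 99.5 + 0.5Q gives Q* = 10.1429, P* = 104.5714.
At the ceiling price 103, quantity supplied is (103 - 99.5)/0.5 = 7; supply is the short side, so Q = 7 trades at P = 103.
PS goes from (1/2)(10.1429)(5.0714) = 25.7194 to 12.25 (computed as (103 - 99.5)(7) - (1/2)(0.5)(7)^2), a change of -13.4694.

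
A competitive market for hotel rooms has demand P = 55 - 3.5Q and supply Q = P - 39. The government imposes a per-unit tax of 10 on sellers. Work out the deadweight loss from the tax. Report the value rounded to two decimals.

Rewriting supply in inverse form: P = 39 + Q.
Pre-tax equilibrium: 55 - 3.5Q = 39 + Q gives Q* = 3.5556, P* = 42.5556.
A tax on sellers shifts supply up by 10: 55 - 3.5Q = 39 + Q + 10, so Q_t = 1.3333. Buyers pay P_b = 50.3333; sellers receive P_s = P_b - 10 = 40.3333.
Deadweight loss is the triangle between the curves from Q_t to Q*: (1/2)(3.5556 - 1.3333)(10) = 11.1111.

11.11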